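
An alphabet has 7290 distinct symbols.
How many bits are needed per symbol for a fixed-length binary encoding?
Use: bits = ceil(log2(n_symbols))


log2(7290) = 12.8317
Bracket: 2^12 = 4096 < 7290 <= 2^13 = 8192
So ceil(log2(7290)) = 13

bits = ceil(log2(7290)) = ceil(12.8317) = 13 bits


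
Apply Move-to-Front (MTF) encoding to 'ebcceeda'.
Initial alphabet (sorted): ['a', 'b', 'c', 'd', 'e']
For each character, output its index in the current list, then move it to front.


MTF encoding:
'e': index 4 in ['a', 'b', 'c', 'd', 'e'] -> ['e', 'a', 'b', 'c', 'd']
'b': index 2 in ['e', 'a', 'b', 'c', 'd'] -> ['b', 'e', 'a', 'c', 'd']
'c': index 3 in ['b', 'e', 'a', 'c', 'd'] -> ['c', 'b', 'e', 'a', 'd']
'c': index 0 in ['c', 'b', 'e', 'a', 'd'] -> ['c', 'b', 'e', 'a', 'd']
'e': index 2 in ['c', 'b', 'e', 'a', 'd'] -> ['e', 'c', 'b', 'a', 'd']
'e': index 0 in ['e', 'c', 'b', 'a', 'd'] -> ['e', 'c', 'b', 'a', 'd']
'd': index 4 in ['e', 'c', 'b', 'a', 'd'] -> ['d', 'e', 'c', 'b', 'a']
'a': index 4 in ['d', 'e', 'c', 'b', 'a'] -> ['a', 'd', 'e', 'c', 'b']


Output: [4, 2, 3, 0, 2, 0, 4, 4]


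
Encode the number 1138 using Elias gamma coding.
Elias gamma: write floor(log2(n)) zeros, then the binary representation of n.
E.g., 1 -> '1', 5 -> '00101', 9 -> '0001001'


num_bits = floor(log2(1138)) + 1 = 11
leading_zeros = num_bits - 1 = 10
binary(1138) = 10001110010

Elias gamma(1138) = '0000000000' + '10001110010' = 000000000010001110010 (21 bits)


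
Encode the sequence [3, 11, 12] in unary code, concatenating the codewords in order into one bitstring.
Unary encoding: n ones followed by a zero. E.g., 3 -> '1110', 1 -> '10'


Encode each number as n ones followed by a terminating 0:
  3 -> 1110 (4 bits)
  11 -> 111111111110 (12 bits)
  12 -> 1111111111110 (13 bits)
Total length = 4 + 12 + 13 = 29 bits.

Unary([3, 11, 12]) = 11101111111111101111111111110 (29 bits)


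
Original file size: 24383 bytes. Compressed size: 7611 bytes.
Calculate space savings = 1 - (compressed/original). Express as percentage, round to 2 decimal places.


ratio = compressed/original = 7611/24383 = 0.312144
savings = 1 - ratio = 1 - 0.312144 = 0.687856
as a percentage: 0.687856 * 100 = 68.79%

Space savings = 1 - 7611/24383 = 68.79%


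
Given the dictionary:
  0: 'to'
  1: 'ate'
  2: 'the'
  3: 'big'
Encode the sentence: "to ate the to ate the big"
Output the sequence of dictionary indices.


Look up each word in the dictionary:
  'to' -> 0
  'ate' -> 1
  'the' -> 2
  'to' -> 0
  'ate' -> 1
  'the' -> 2
  'big' -> 3

Encoded: [0, 1, 2, 0, 1, 2, 3]


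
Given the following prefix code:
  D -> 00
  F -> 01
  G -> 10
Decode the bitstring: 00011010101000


Decoding step by step:
Bits 00 -> D
Bits 01 -> F
Bits 10 -> G
Bits 10 -> G
Bits 10 -> G
Bits 10 -> G
Bits 00 -> D


Decoded message: DFGGGGD


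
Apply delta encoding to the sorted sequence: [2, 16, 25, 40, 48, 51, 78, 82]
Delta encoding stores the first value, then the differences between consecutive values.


First value: 2
Deltas:
  16 - 2 = 14
  25 - 16 = 9
  40 - 25 = 15
  48 - 40 = 8
  51 - 48 = 3
  78 - 51 = 27
  82 - 78 = 4


Delta encoded: [2, 14, 9, 15, 8, 3, 27, 4]


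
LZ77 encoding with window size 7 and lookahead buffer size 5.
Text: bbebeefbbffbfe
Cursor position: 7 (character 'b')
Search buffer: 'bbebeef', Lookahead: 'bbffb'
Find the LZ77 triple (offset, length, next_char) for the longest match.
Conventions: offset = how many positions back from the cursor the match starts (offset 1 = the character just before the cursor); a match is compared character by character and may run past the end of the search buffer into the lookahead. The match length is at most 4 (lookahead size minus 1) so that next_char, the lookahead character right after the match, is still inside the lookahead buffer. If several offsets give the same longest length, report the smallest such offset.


Try each offset into the search buffer:
  offset=1 (pos 6, char 'f'): match length 0
  offset=2 (pos 5, char 'e'): match length 0
  offset=3 (pos 4, char 'e'): match length 0
  offset=4 (pos 3, char 'b'): match length 1
  offset=5 (pos 2, char 'e'): match length 0
  offset=6 (pos 1, char 'b'): match length 1
  offset=7 (pos 0, char 'b'): match length 2
Longest match has length 2 at offset 7.
next_char = character at position 7 + 2 = 9 -> 'f'

Best match: offset=7, length=2 (matching 'bb' starting at position 0)
LZ77 triple: (7, 2, 'f')


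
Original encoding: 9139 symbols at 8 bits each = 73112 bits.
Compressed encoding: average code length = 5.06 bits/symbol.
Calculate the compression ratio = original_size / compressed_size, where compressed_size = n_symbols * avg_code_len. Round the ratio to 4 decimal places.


original_size = n_symbols * orig_bits = 9139 * 8 = 73112 bits
compressed_size = n_symbols * avg_code_len = 9139 * 5.06 = 46243.34 bits
ratio = original_size / compressed_size = 73112 / 46243.34 = 1.581

Compression ratio = 1.581


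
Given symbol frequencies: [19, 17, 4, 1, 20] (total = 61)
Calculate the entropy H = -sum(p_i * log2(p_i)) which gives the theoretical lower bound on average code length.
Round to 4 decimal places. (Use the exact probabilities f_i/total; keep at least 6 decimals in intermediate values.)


Per-symbol terms -p_i * log2(p_i) with p_i = f_i/61:
  p = 19/61 = 0.311475: log2(p) = -1.682810, -p*log2(p) = 0.524154
  p = 17/61 = 0.278689: log2(p) = -1.843274, -p*log2(p) = 0.513699
  p = 4/61 = 0.065574: log2(p) = -3.930737, -p*log2(p) = 0.257753
  p = 1/61 = 0.016393: log2(p) = -5.930737, -p*log2(p) = 0.097225
  p = 20/61 = 0.327869: log2(p) = -1.608809, -p*log2(p) = 0.527478
H = 0.524154 + 0.513699 + 0.257753 + 0.097225 + 0.527478 = 1.920309

H = 1.9203 bits/symbol


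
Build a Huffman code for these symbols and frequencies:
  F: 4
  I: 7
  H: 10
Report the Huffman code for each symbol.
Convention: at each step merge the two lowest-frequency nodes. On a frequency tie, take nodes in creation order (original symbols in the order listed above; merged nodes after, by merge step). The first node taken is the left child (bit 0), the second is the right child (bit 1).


Huffman tree construction:
Step 1: Merge F(4) + I(7) = 11
Step 2: Merge H(10) + (F+I)(11) = 21
Read each symbol's code off the tree from the root (left child = 0, right child = 1).

Codes:
  F: 10 (length 2)
  I: 11 (length 2)
  H: 0 (length 1)
Average code length: 32/21 = 1.5238 bits/symbol


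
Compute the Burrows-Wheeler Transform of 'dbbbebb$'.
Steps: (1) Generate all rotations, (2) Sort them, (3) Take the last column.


Rotations (sorted):
  0: $dbbbebb -> last char: b
  1: b$dbbbeb -> last char: b
  2: bb$dbbbe -> last char: e
  3: bbbebb$d -> last char: d
  4: bbebb$db -> last char: b
  5: bebb$dbb -> last char: b
  6: dbbbebb$ -> last char: $
  7: ebb$dbbb -> last char: b


BWT = bbedbb$b


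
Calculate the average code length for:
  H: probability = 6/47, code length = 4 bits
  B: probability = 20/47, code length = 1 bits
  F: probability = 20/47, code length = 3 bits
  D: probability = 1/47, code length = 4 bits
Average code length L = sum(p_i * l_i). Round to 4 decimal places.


Weighted contributions p_i * l_i:
  H: (6/47) * 4 = 24/47
  B: (20/47) * 1 = 20/47
  F: (20/47) * 3 = 60/47
  D: (1/47) * 4 = 4/47
Sum = (24 + 20 + 60 + 4)/47 = 108/47

L = 108/47 = 2.2979 bits/symbol


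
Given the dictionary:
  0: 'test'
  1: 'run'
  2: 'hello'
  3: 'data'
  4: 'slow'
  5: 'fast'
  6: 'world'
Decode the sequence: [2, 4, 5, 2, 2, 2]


Look up each index in the dictionary:
  2 -> 'hello'
  4 -> 'slow'
  5 -> 'fast'
  2 -> 'hello'
  2 -> 'hello'
  2 -> 'hello'

Decoded: "hello slow fast hello hello hello"


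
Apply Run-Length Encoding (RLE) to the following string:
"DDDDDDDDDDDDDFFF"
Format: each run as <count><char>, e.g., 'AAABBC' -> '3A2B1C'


Scanning runs left to right:
  i=0: run of 'D' x 13 -> '13D'
  i=13: run of 'F' x 3 -> '3F'

RLE = 13D3F


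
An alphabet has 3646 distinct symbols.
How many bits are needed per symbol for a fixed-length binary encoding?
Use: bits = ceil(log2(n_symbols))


log2(3646) = 11.8321
Bracket: 2^11 = 2048 < 3646 <= 2^12 = 4096
So ceil(log2(3646)) = 12

bits = ceil(log2(3646)) = ceil(11.8321) = 12 bits


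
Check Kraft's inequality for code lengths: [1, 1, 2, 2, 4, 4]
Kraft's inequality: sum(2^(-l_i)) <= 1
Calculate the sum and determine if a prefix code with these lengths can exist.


Sum = 2^(-1) + 2^(-1) + 2^(-2) + 2^(-2) + 2^(-4) + 2^(-4)
    = 0.5 + 0.5 + 0.25 + 0.25 + 0.0625 + 0.0625
    = 26/16 = 1.625
Since 1.625 > 1, Kraft's inequality is NOT satisfied.
A prefix code with these lengths CANNOT exist.

Kraft sum = 1.625. Not satisfied.


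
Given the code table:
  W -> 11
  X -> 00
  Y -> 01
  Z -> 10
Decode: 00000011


Decoding:
00 -> X
00 -> X
00 -> X
11 -> W


Result: XXXW


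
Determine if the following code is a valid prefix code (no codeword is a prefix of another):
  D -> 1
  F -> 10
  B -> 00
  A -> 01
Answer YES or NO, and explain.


Checking each pair (does one codeword prefix another?):
  D='1' vs F='10': prefix -- VIOLATION

NO -- this is NOT a valid prefix code. D (1) is a prefix of F (10).


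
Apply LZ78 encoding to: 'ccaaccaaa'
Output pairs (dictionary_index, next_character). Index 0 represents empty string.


LZ78 encoding steps:
Dictionary: {0: ''}
Step 1: w='' (idx 0), next='c' -> output (0, 'c'), add 'c' as idx 1
Step 2: w='c' (idx 1), next='a' -> output (1, 'a'), add 'ca' as idx 2
Step 3: w='' (idx 0), next='a' -> output (0, 'a'), add 'a' as idx 3
Step 4: w='c' (idx 1), next='c' -> output (1, 'c'), add 'cc' as idx 4
Step 5: w='a' (idx 3), next='a' -> output (3, 'a'), add 'aa' as idx 5
Step 6: w='a' (idx 3), end of input -> output (3, '')


Encoded: [(0, 'c'), (1, 'a'), (0, 'a'), (1, 'c'), (3, 'a'), (3, '')]


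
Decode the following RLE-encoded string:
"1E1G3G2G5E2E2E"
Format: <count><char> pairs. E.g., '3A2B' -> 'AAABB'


Expanding each <count><char> pair:
  1E -> 'E'
  1G -> 'G'
  3G -> 'GGG'
  2G -> 'GG'
  5E -> 'EEEEE'
  2E -> 'EE'
  2E -> 'EE'

Decoded = EGGGGGGEEEEEEEEE


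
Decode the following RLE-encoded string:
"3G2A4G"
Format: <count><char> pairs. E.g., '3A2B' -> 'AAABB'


Expanding each <count><char> pair:
  3G -> 'GGG'
  2A -> 'AA'
  4G -> 'GGGG'

Decoded = GGGAAGGGG


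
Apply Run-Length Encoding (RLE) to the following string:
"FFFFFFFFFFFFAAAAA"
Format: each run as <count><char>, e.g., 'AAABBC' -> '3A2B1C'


Scanning runs left to right:
  i=0: run of 'F' x 12 -> '12F'
  i=12: run of 'A' x 5 -> '5A'

RLE = 12F5A


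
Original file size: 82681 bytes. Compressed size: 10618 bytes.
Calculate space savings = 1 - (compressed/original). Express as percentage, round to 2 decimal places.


ratio = compressed/original = 10618/82681 = 0.128421
savings = 1 - ratio = 1 - 0.128421 = 0.871579
as a percentage: 0.871579 * 100 = 87.16%

Space savings = 1 - 10618/82681 = 87.16%


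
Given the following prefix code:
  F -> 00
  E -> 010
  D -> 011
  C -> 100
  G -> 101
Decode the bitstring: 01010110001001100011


Decoding step by step:
Bits 010 -> E
Bits 101 -> G
Bits 100 -> C
Bits 010 -> E
Bits 011 -> D
Bits 00 -> F
Bits 011 -> D


Decoded message: EGCEDFD


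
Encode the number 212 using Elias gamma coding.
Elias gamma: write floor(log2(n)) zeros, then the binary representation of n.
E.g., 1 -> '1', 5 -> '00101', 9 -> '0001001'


num_bits = floor(log2(212)) + 1 = 8
leading_zeros = num_bits - 1 = 7
binary(212) = 11010100

Elias gamma(212) = '0000000' + '11010100' = 000000011010100 (15 bits)


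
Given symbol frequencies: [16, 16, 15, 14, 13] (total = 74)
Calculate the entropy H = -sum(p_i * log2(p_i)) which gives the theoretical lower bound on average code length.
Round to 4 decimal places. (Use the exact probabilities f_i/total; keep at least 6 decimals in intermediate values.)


Per-symbol terms -p_i * log2(p_i) with p_i = f_i/74:
  p = 16/74 = 0.216216: log2(p) = -2.209453, -p*log2(p) = 0.477720
  p = 16/74 = 0.216216: log2(p) = -2.209453, -p*log2(p) = 0.477720
  p = 15/74 = 0.202703: log2(p) = -2.302563, -p*log2(p) = 0.466736
  p = 14/74 = 0.189189: log2(p) = -2.402098, -p*log2(p) = 0.454451
  p = 13/74 = 0.175676: log2(p) = -2.509014, -p*log2(p) = 0.440773
H = 0.477720 + 0.477720 + 0.466736 + 0.454451 + 0.440773 = 2.317400

H = 2.3174 bits/symbol


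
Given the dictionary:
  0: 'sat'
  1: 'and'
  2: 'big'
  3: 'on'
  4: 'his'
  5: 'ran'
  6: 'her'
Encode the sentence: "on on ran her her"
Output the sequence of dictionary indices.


Look up each word in the dictionary:
  'on' -> 3
  'on' -> 3
  'ran' -> 5
  'her' -> 6
  'her' -> 6

Encoded: [3, 3, 5, 6, 6]


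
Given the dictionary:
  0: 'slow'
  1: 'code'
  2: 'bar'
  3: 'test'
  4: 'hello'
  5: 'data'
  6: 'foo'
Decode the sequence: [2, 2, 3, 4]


Look up each index in the dictionary:
  2 -> 'bar'
  2 -> 'bar'
  3 -> 'test'
  4 -> 'hello'

Decoded: "bar bar test hello"


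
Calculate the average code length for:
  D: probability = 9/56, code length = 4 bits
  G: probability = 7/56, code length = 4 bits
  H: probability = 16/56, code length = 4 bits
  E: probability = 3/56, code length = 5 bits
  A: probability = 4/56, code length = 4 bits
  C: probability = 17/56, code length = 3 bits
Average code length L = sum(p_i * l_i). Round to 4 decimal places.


Weighted contributions p_i * l_i:
  D: (9/56) * 4 = 36/56
  G: (7/56) * 4 = 28/56
  H: (16/56) * 4 = 64/56
  E: (3/56) * 5 = 15/56
  A: (4/56) * 4 = 16/56
  C: (17/56) * 3 = 51/56
Sum = (36 + 28 + 64 + 15 + 16 + 51)/56 = 210/56

L = 210/56 = 3.7500 bits/symbol


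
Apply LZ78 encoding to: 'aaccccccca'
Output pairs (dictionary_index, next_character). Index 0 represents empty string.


LZ78 encoding steps:
Dictionary: {0: ''}
Step 1: w='' (idx 0), next='a' -> output (0, 'a'), add 'a' as idx 1
Step 2: w='a' (idx 1), next='c' -> output (1, 'c'), add 'ac' as idx 2
Step 3: w='' (idx 0), next='c' -> output (0, 'c'), add 'c' as idx 3
Step 4: w='c' (idx 3), next='c' -> output (3, 'c'), add 'cc' as idx 4
Step 5: w='cc' (idx 4), next='c' -> output (4, 'c'), add 'ccc' as idx 5
Step 6: w='a' (idx 1), end of input -> output (1, '')


Encoded: [(0, 'a'), (1, 'c'), (0, 'c'), (3, 'c'), (4, 'c'), (1, '')]


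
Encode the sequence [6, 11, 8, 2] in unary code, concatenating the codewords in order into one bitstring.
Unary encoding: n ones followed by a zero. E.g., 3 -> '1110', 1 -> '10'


Encode each number as n ones followed by a terminating 0:
  6 -> 1111110 (7 bits)
  11 -> 111111111110 (12 bits)
  8 -> 111111110 (9 bits)
  2 -> 110 (3 bits)
Total length = 7 + 12 + 9 + 3 = 31 bits.

Unary([6, 11, 8, 2]) = 1111110111111111110111111110110 (31 bits)


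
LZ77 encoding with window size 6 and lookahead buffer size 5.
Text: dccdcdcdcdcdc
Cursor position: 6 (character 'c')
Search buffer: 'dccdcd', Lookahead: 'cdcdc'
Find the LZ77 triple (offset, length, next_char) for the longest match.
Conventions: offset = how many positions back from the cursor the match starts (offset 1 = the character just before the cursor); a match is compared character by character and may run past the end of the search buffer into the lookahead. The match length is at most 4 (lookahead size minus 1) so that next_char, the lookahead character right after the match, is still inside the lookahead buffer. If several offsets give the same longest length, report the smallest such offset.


Try each offset into the search buffer:
  offset=1 (pos 5, char 'd'): match length 0
  offset=2 (pos 4, char 'c'): match length 4
  offset=3 (pos 3, char 'd'): match length 0
  offset=4 (pos 2, char 'c'): match length 4
  offset=5 (pos 1, char 'c'): match length 1
  offset=6 (pos 0, char 'd'): match length 0
Longest match has length 4, found at offsets 2, 4; take the smallest, offset 2.
next_char = character at position 6 + 4 = 10 -> 'c'

Best match: offset=2, length=4 (matching 'cdcd' starting at position 4)
LZ77 triple: (2, 4, 'c')


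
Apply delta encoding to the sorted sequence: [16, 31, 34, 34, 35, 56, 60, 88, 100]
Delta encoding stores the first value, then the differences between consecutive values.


First value: 16
Deltas:
  31 - 16 = 15
  34 - 31 = 3
  34 - 34 = 0
  35 - 34 = 1
  56 - 35 = 21
  60 - 56 = 4
  88 - 60 = 28
  100 - 88 = 12


Delta encoded: [16, 15, 3, 0, 1, 21, 4, 28, 12]


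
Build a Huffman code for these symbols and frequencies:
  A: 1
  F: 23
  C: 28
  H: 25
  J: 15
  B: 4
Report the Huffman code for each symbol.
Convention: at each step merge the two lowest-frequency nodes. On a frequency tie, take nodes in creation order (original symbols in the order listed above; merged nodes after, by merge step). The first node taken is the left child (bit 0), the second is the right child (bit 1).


Huffman tree construction:
Step 1: Merge A(1) + B(4) = 5
Step 2: Merge (A+B)(5) + J(15) = 20
Step 3: Merge ((A+B)+J)(20) + F(23) = 43
Step 4: Merge H(25) + C(28) = 53
Step 5: Merge (((A+B)+J)+F)(43) + (H+C)(53) = 96
Read each symbol's code off the tree from the root (left child = 0, right child = 1).

Codes:
  A: 0000 (length 4)
  F: 01 (length 2)
  C: 11 (length 2)
  H: 10 (length 2)
  J: 001 (length 3)
  B: 0001 (length 4)
Average code length: 217/96 = 2.2604 bits/symbol


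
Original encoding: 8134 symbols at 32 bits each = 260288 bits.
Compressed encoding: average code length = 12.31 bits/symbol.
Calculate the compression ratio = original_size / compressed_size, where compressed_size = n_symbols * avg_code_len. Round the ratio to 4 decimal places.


original_size = n_symbols * orig_bits = 8134 * 32 = 260288 bits
compressed_size = n_symbols * avg_code_len = 8134 * 12.31 = 100129.54 bits
ratio = original_size / compressed_size = 260288 / 100129.54 = 2.5995

Compression ratio = 2.5995


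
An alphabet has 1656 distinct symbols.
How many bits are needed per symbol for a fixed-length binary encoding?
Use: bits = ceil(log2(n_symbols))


log2(1656) = 10.6935
Bracket: 2^10 = 1024 < 1656 <= 2^11 = 2048
So ceil(log2(1656)) = 11

bits = ceil(log2(1656)) = ceil(10.6935) = 11 bits


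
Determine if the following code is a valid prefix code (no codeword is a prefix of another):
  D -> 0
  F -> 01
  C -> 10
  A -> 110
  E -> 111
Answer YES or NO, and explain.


Checking each pair (does one codeword prefix another?):
  D='0' vs F='01': prefix -- VIOLATION

NO -- this is NOT a valid prefix code. D (0) is a prefix of F (01).


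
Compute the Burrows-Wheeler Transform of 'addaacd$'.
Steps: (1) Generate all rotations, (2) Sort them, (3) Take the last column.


Rotations (sorted):
  0: $addaacd -> last char: d
  1: aacd$add -> last char: d
  2: acd$adda -> last char: a
  3: addaacd$ -> last char: $
  4: cd$addaa -> last char: a
  5: d$addaac -> last char: c
  6: daacd$ad -> last char: d
  7: ddaacd$a -> last char: a


BWT = dda$acda


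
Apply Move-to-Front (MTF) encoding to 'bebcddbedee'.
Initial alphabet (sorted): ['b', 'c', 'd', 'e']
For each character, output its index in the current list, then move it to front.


MTF encoding:
'b': index 0 in ['b', 'c', 'd', 'e'] -> ['b', 'c', 'd', 'e']
'e': index 3 in ['b', 'c', 'd', 'e'] -> ['e', 'b', 'c', 'd']
'b': index 1 in ['e', 'b', 'c', 'd'] -> ['b', 'e', 'c', 'd']
'c': index 2 in ['b', 'e', 'c', 'd'] -> ['c', 'b', 'e', 'd']
'd': index 3 in ['c', 'b', 'e', 'd'] -> ['d', 'c', 'b', 'e']
'd': index 0 in ['d', 'c', 'b', 'e'] -> ['d', 'c', 'b', 'e']
'b': index 2 in ['d', 'c', 'b', 'e'] -> ['b', 'd', 'c', 'e']
'e': index 3 in ['b', 'd', 'c', 'e'] -> ['e', 'b', 'd', 'c']
'd': index 2 in ['e', 'b', 'd', 'c'] -> ['d', 'e', 'b', 'c']
'e': index 1 in ['d', 'e', 'b', 'c'] -> ['e', 'd', 'b', 'c']
'e': index 0 in ['e', 'd', 'b', 'c'] -> ['e', 'd', 'b', 'c']


Output: [0, 3, 1, 2, 3, 0, 2, 3, 2, 1, 0]


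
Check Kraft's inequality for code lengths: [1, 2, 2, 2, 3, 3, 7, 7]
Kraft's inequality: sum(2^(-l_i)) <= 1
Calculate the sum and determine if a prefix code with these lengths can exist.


Sum = 2^(-1) + 2^(-2) + 2^(-2) + 2^(-2) + 2^(-3) + 2^(-3) + 2^(-7) + 2^(-7)
    = 0.5 + 0.25 + 0.25 + 0.25 + 0.125 + 0.125 + 0.0078125 + 0.0078125
    = 194/128 = 1.515625
Since 1.515625 > 1, Kraft's inequality is NOT satisfied.
A prefix code with these lengths CANNOT exist.

Kraft sum = 1.515625. Not satisfied.


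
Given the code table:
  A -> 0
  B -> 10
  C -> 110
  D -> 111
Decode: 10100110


Decoding:
10 -> B
10 -> B
0 -> A
110 -> C


Result: BBAC


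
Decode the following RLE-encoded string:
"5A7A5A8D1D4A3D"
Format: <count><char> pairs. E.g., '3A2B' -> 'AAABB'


Expanding each <count><char> pair:
  5A -> 'AAAAA'
  7A -> 'AAAAAAA'
  5A -> 'AAAAA'
  8D -> 'DDDDDDDD'
  1D -> 'D'
  4A -> 'AAAA'
  3D -> 'DDD'

Decoded = AAAAAAAAAAAAAAAAADDDDDDDDDAAAADDD


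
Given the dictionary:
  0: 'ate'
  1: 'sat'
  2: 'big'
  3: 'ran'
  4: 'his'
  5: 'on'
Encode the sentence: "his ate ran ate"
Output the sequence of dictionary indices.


Look up each word in the dictionary:
  'his' -> 4
  'ate' -> 0
  'ran' -> 3
  'ate' -> 0

Encoded: [4, 0, 3, 0]


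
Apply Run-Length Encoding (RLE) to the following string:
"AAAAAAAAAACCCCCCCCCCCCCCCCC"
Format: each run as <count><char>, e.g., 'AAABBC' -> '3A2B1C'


Scanning runs left to right:
  i=0: run of 'A' x 10 -> '10A'
  i=10: run of 'C' x 17 -> '17C'

RLE = 10A17C


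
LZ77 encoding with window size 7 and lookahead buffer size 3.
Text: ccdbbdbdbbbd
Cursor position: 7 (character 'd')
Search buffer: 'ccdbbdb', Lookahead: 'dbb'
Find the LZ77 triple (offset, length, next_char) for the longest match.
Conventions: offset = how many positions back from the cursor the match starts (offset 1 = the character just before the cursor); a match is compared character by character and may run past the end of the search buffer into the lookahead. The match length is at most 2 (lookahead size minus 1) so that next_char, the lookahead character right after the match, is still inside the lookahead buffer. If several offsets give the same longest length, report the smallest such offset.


Try each offset into the search buffer:
  offset=1 (pos 6, char 'b'): match length 0
  offset=2 (pos 5, char 'd'): match length 2
  offset=3 (pos 4, char 'b'): match length 0
  offset=4 (pos 3, char 'b'): match length 0
  offset=5 (pos 2, char 'd'): match length 2
  offset=6 (pos 1, char 'c'): match length 0
  offset=7 (pos 0, char 'c'): match length 0
Longest match has length 2, found at offsets 2, 5; take the smallest, offset 2.
next_char = character at position 7 + 2 = 9 -> 'b'

Best match: offset=2, length=2 (matching 'db' starting at position 5)
LZ77 triple: (2, 2, 'b')


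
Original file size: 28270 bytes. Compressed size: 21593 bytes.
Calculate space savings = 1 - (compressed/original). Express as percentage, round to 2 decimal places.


ratio = compressed/original = 21593/28270 = 0.763813
savings = 1 - ratio = 1 - 0.763813 = 0.236187
as a percentage: 0.236187 * 100 = 23.62%

Space savings = 1 - 21593/28270 = 23.62%


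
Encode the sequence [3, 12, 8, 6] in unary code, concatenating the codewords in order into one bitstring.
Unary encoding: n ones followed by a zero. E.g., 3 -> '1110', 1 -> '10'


Encode each number as n ones followed by a terminating 0:
  3 -> 1110 (4 bits)
  12 -> 1111111111110 (13 bits)
  8 -> 111111110 (9 bits)
  6 -> 1111110 (7 bits)
Total length = 4 + 13 + 9 + 7 = 33 bits.

Unary([3, 12, 8, 6]) = 111011111111111101111111101111110 (33 bits)


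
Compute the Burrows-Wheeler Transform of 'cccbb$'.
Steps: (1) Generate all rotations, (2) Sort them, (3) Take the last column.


Rotations (sorted):
  0: $cccbb -> last char: b
  1: b$cccb -> last char: b
  2: bb$ccc -> last char: c
  3: cbb$cc -> last char: c
  4: ccbb$c -> last char: c
  5: cccbb$ -> last char: $


BWT = bbccc$


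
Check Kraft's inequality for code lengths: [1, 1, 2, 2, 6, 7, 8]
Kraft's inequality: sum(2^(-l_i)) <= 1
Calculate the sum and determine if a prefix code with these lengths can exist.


Sum = 2^(-1) + 2^(-1) + 2^(-2) + 2^(-2) + 2^(-6) + 2^(-7) + 2^(-8)
    = 0.5 + 0.5 + 0.25 + 0.25 + 0.015625 + 0.0078125 + 0.00390625
    = 391/256 = 1.52734375
Since 1.52734375 > 1, Kraft's inequality is NOT satisfied.
A prefix code with these lengths CANNOT exist.

Kraft sum = 1.52734375. Not satisfied.


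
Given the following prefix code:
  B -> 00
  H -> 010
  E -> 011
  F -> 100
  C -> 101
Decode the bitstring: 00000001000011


Decoding step by step:
Bits 00 -> B
Bits 00 -> B
Bits 00 -> B
Bits 010 -> H
Bits 00 -> B
Bits 011 -> E


Decoded message: BBBHBE


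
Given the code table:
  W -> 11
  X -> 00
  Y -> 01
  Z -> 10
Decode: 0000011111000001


Decoding:
00 -> X
00 -> X
01 -> Y
11 -> W
11 -> W
00 -> X
00 -> X
01 -> Y


Result: XXYWWXXY


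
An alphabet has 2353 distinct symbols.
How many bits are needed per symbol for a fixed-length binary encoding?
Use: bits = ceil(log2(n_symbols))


log2(2353) = 11.2003
Bracket: 2^11 = 2048 < 2353 <= 2^12 = 4096
So ceil(log2(2353)) = 12

bits = ceil(log2(2353)) = ceil(11.2003) = 12 bits


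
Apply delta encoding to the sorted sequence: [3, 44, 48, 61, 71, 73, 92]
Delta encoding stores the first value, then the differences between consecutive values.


First value: 3
Deltas:
  44 - 3 = 41
  48 - 44 = 4
  61 - 48 = 13
  71 - 61 = 10
  73 - 71 = 2
  92 - 73 = 19


Delta encoded: [3, 41, 4, 13, 10, 2, 19]


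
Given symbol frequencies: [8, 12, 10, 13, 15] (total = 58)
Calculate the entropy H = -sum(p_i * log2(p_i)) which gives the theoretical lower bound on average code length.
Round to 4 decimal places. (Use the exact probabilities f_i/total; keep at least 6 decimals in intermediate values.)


Per-symbol terms -p_i * log2(p_i) with p_i = f_i/58:
  p = 8/58 = 0.137931: log2(p) = -2.857981, -p*log2(p) = 0.394204
  p = 12/58 = 0.206897: log2(p) = -2.273018, -p*log2(p) = 0.470280
  p = 10/58 = 0.172414: log2(p) = -2.536053, -p*log2(p) = 0.437251
  p = 13/58 = 0.224138: log2(p) = -2.157541, -p*log2(p) = 0.483587
  p = 15/58 = 0.258621: log2(p) = -1.951090, -p*log2(p) = 0.504592
H = 0.394204 + 0.470280 + 0.437251 + 0.483587 + 0.504592 = 2.289914

H = 2.2899 bits/symbol


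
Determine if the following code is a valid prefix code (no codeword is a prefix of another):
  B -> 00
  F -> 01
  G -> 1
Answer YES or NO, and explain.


Checking each pair (does one codeword prefix another?):
  B='00' vs F='01': no prefix
  B='00' vs G='1': no prefix
  F='01' vs B='00': no prefix
  F='01' vs G='1': no prefix
  G='1' vs B='00': no prefix
  G='1' vs F='01': no prefix
No violation found over all pairs.

YES -- this is a valid prefix code. No codeword is a prefix of any other codeword.


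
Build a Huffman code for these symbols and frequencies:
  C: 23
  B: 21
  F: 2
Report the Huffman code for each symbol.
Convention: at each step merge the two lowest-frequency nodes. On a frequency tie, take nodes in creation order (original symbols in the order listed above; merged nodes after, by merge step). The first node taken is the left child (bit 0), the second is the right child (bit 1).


Huffman tree construction:
Step 1: Merge F(2) + B(21) = 23
Step 2: Merge C(23) + (F+B)(23) = 46
Read each symbol's code off the tree from the root (left child = 0, right child = 1).

Codes:
  C: 0 (length 1)
  B: 11 (length 2)
  F: 10 (length 2)
Average code length: 69/46 = 1.5000 bits/symbol


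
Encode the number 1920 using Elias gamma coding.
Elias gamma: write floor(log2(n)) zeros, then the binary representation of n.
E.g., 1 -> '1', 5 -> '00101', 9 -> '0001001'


num_bits = floor(log2(1920)) + 1 = 11
leading_zeros = num_bits - 1 = 10
binary(1920) = 11110000000

Elias gamma(1920) = '0000000000' + '11110000000' = 000000000011110000000 (21 bits)


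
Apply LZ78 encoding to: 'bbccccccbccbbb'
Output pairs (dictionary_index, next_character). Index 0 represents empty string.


LZ78 encoding steps:
Dictionary: {0: ''}
Step 1: w='' (idx 0), next='b' -> output (0, 'b'), add 'b' as idx 1
Step 2: w='b' (idx 1), next='c' -> output (1, 'c'), add 'bc' as idx 2
Step 3: w='' (idx 0), next='c' -> output (0, 'c'), add 'c' as idx 3
Step 4: w='c' (idx 3), next='c' -> output (3, 'c'), add 'cc' as idx 4
Step 5: w='cc' (idx 4), next='b' -> output (4, 'b'), add 'ccb' as idx 5
Step 6: w='ccb' (idx 5), next='b' -> output (5, 'b'), add 'ccbb' as idx 6
Step 7: w='b' (idx 1), end of input -> output (1, '')


Encoded: [(0, 'b'), (1, 'c'), (0, 'c'), (3, 'c'), (4, 'b'), (5, 'b'), (1, '')]


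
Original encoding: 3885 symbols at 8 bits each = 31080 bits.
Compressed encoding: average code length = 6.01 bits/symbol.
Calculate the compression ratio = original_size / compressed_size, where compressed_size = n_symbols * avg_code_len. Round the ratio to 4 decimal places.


original_size = n_symbols * orig_bits = 3885 * 8 = 31080 bits
compressed_size = n_symbols * avg_code_len = 3885 * 6.01 = 23348.85 bits
ratio = original_size / compressed_size = 31080 / 23348.85 = 1.3311

Compression ratio = 1.3311


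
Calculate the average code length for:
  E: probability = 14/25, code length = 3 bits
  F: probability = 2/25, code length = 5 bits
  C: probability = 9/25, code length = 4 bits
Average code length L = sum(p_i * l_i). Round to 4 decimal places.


Weighted contributions p_i * l_i:
  E: (14/25) * 3 = 42/25
  F: (2/25) * 5 = 10/25
  C: (9/25) * 4 = 36/25
Sum = (42 + 10 + 36)/25 = 88/25

L = 88/25 = 3.5200 bits/symbol


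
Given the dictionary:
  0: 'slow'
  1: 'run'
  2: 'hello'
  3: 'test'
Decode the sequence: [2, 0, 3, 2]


Look up each index in the dictionary:
  2 -> 'hello'
  0 -> 'slow'
  3 -> 'test'
  2 -> 'hello'

Decoded: "hello slow test hello"


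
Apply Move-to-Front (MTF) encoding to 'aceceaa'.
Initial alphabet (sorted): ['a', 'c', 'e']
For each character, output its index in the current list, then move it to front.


MTF encoding:
'a': index 0 in ['a', 'c', 'e'] -> ['a', 'c', 'e']
'c': index 1 in ['a', 'c', 'e'] -> ['c', 'a', 'e']
'e': index 2 in ['c', 'a', 'e'] -> ['e', 'c', 'a']
'c': index 1 in ['e', 'c', 'a'] -> ['c', 'e', 'a']
'e': index 1 in ['c', 'e', 'a'] -> ['e', 'c', 'a']
'a': index 2 in ['e', 'c', 'a'] -> ['a', 'e', 'c']
'a': index 0 in ['a', 'e', 'c'] -> ['a', 'e', 'c']


Output: [0, 1, 2, 1, 1, 2, 0]


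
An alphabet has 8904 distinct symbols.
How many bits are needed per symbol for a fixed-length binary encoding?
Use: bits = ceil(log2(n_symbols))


log2(8904) = 13.1202
Bracket: 2^13 = 8192 < 8904 <= 2^14 = 16384
So ceil(log2(8904)) = 14

bits = ceil(log2(8904)) = ceil(13.1202) = 14 bits


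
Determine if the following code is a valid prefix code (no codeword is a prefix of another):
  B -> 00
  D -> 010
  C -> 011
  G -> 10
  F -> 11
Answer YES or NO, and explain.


Checking each pair (does one codeword prefix another?):
  B='00' vs D='010': no prefix
  B='00' vs C='011': no prefix
  B='00' vs G='10': no prefix
  B='00' vs F='11': no prefix
  D='010' vs B='00': no prefix
  D='010' vs C='011': no prefix
  D='010' vs G='10': no prefix
  D='010' vs F='11': no prefix
  C='011' vs B='00': no prefix
  C='011' vs D='010': no prefix
  C='011' vs G='10': no prefix
  C='011' vs F='11': no prefix
  G='10' vs B='00': no prefix
  G='10' vs D='010': no prefix
  G='10' vs C='011': no prefix
  G='10' vs F='11': no prefix
  F='11' vs B='00': no prefix
  F='11' vs D='010': no prefix
  F='11' vs C='011': no prefix
  F='11' vs G='10': no prefix
No violation found over all pairs.

YES -- this is a valid prefix code. No codeword is a prefix of any other codeword.


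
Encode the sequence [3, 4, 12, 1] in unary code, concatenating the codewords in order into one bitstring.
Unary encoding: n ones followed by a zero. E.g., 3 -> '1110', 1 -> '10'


Encode each number as n ones followed by a terminating 0:
  3 -> 1110 (4 bits)
  4 -> 11110 (5 bits)
  12 -> 1111111111110 (13 bits)
  1 -> 10 (2 bits)
Total length = 4 + 5 + 13 + 2 = 24 bits.

Unary([3, 4, 12, 1]) = 111011110111111111111010 (24 bits)


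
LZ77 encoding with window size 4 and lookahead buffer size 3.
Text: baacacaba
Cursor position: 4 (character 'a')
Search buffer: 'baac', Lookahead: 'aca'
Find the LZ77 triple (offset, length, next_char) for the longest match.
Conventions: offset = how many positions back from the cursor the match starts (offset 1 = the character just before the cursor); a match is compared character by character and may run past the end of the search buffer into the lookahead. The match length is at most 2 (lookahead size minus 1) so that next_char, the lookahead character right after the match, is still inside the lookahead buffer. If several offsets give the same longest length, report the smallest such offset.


Try each offset into the search buffer:
  offset=1 (pos 3, char 'c'): match length 0
  offset=2 (pos 2, char 'a'): match length 2
  offset=3 (pos 1, char 'a'): match length 1
  offset=4 (pos 0, char 'b'): match length 0
Longest match has length 2 at offset 2.
next_char = character at position 4 + 2 = 6 -> 'a'

Best match: offset=2, length=2 (matching 'ac' starting at position 2)
LZ77 triple: (2, 2, 'a')


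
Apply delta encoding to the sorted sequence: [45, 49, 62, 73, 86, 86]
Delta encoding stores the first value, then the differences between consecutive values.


First value: 45
Deltas:
  49 - 45 = 4
  62 - 49 = 13
  73 - 62 = 11
  86 - 73 = 13
  86 - 86 = 0


Delta encoded: [45, 4, 13, 11, 13, 0]


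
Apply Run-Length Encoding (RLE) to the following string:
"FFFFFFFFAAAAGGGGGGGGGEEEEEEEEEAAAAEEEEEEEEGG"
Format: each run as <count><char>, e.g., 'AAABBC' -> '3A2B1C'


Scanning runs left to right:
  i=0: run of 'F' x 8 -> '8F'
  i=8: run of 'A' x 4 -> '4A'
  i=12: run of 'G' x 9 -> '9G'
  i=21: run of 'E' x 9 -> '9E'
  i=30: run of 'A' x 4 -> '4A'
  i=34: run of 'E' x 8 -> '8E'
  i=42: run of 'G' x 2 -> '2G'

RLE = 8F4A9G9E4A8E2G


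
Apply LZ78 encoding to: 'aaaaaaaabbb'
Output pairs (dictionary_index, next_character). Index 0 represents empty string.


LZ78 encoding steps:
Dictionary: {0: ''}
Step 1: w='' (idx 0), next='a' -> output (0, 'a'), add 'a' as idx 1
Step 2: w='a' (idx 1), next='a' -> output (1, 'a'), add 'aa' as idx 2
Step 3: w='aa' (idx 2), next='a' -> output (2, 'a'), add 'aaa' as idx 3
Step 4: w='aa' (idx 2), next='b' -> output (2, 'b'), add 'aab' as idx 4
Step 5: w='' (idx 0), next='b' -> output (0, 'b'), add 'b' as idx 5
Step 6: w='b' (idx 5), end of input -> output (5, '')


Encoded: [(0, 'a'), (1, 'a'), (2, 'a'), (2, 'b'), (0, 'b'), (5, '')]


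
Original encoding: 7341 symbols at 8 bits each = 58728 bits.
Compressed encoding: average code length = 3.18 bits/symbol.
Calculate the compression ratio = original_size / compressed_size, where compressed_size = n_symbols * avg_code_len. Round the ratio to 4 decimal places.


original_size = n_symbols * orig_bits = 7341 * 8 = 58728 bits
compressed_size = n_symbols * avg_code_len = 7341 * 3.18 = 23344.38 bits
ratio = original_size / compressed_size = 58728 / 23344.38 = 2.5157

Compression ratio = 2.5157


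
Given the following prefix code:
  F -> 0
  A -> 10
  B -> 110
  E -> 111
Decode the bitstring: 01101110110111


Decoding step by step:
Bits 0 -> F
Bits 110 -> B
Bits 111 -> E
Bits 0 -> F
Bits 110 -> B
Bits 111 -> E


Decoded message: FBEFBE


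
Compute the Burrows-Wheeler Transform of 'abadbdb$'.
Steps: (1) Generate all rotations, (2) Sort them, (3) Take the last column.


Rotations (sorted):
  0: $abadbdb -> last char: b
  1: abadbdb$ -> last char: $
  2: adbdb$ab -> last char: b
  3: b$abadbd -> last char: d
  4: badbdb$a -> last char: a
  5: bdb$abad -> last char: d
  6: db$abadb -> last char: b
  7: dbdb$aba -> last char: a


BWT = b$bdadba


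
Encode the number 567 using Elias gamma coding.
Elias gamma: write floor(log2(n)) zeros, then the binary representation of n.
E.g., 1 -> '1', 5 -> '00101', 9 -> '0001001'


num_bits = floor(log2(567)) + 1 = 10
leading_zeros = num_bits - 1 = 9
binary(567) = 1000110111

Elias gamma(567) = '000000000' + '1000110111' = 0000000001000110111 (19 bits)


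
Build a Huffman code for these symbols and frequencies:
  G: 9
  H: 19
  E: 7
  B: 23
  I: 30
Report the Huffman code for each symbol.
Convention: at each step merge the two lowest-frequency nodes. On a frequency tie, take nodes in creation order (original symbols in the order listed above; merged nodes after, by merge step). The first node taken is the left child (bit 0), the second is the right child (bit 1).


Huffman tree construction:
Step 1: Merge E(7) + G(9) = 16
Step 2: Merge (E+G)(16) + H(19) = 35
Step 3: Merge B(23) + I(30) = 53
Step 4: Merge ((E+G)+H)(35) + (B+I)(53) = 88
Read each symbol's code off the tree from the root (left child = 0, right child = 1).

Codes:
  G: 001 (length 3)
  H: 01 (length 2)
  E: 000 (length 3)
  B: 10 (length 2)
  I: 11 (length 2)
Average code length: 192/88 = 2.1818 bits/symbol


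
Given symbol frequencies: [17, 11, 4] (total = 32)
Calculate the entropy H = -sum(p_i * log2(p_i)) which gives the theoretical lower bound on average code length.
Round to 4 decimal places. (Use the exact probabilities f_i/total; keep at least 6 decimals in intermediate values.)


Per-symbol terms -p_i * log2(p_i) with p_i = f_i/32:
  p = 17/32 = 0.531250: log2(p) = -0.912537, -p*log2(p) = 0.484785
  p = 11/32 = 0.343750: log2(p) = -1.540568, -p*log2(p) = 0.529570
  p = 4/32 = 0.125000: log2(p) = -3.000000, -p*log2(p) = 0.375000
H = 0.484785 + 0.529570 + 0.375000 = 1.389355

H = 1.3894 bits/symbol


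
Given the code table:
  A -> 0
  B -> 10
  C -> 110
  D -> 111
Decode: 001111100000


Decoding:
0 -> A
0 -> A
111 -> D
110 -> C
0 -> A
0 -> A
0 -> A
0 -> A


Result: AADCAAAA


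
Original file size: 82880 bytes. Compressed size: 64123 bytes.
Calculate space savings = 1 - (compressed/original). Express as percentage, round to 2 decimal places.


ratio = compressed/original = 64123/82880 = 0.773685
savings = 1 - ratio = 1 - 0.773685 = 0.226315
as a percentage: 0.226315 * 100 = 22.63%

Space savings = 1 - 64123/82880 = 22.63%


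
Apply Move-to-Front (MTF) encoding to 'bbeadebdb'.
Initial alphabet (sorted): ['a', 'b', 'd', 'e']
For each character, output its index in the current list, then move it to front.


MTF encoding:
'b': index 1 in ['a', 'b', 'd', 'e'] -> ['b', 'a', 'd', 'e']
'b': index 0 in ['b', 'a', 'd', 'e'] -> ['b', 'a', 'd', 'e']
'e': index 3 in ['b', 'a', 'd', 'e'] -> ['e', 'b', 'a', 'd']
'a': index 2 in ['e', 'b', 'a', 'd'] -> ['a', 'e', 'b', 'd']
'd': index 3 in ['a', 'e', 'b', 'd'] -> ['d', 'a', 'e', 'b']
'e': index 2 in ['d', 'a', 'e', 'b'] -> ['e', 'd', 'a', 'b']
'b': index 3 in ['e', 'd', 'a', 'b'] -> ['b', 'e', 'd', 'a']
'd': index 2 in ['b', 'e', 'd', 'a'] -> ['d', 'b', 'e', 'a']
'b': index 1 in ['d', 'b', 'e', 'a'] -> ['b', 'd', 'e', 'a']


Output: [1, 0, 3, 2, 3, 2, 3, 2, 1]


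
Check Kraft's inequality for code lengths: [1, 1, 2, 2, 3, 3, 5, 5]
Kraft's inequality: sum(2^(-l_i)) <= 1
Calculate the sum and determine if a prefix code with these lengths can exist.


Sum = 2^(-1) + 2^(-1) + 2^(-2) + 2^(-2) + 2^(-3) + 2^(-3) + 2^(-5) + 2^(-5)
    = 0.5 + 0.5 + 0.25 + 0.25 + 0.125 + 0.125 + 0.03125 + 0.03125
    = 58/32 = 1.8125
Since 1.8125 > 1, Kraft's inequality is NOT satisfied.
A prefix code with these lengths CANNOT exist.

Kraft sum = 1.8125. Not satisfied.


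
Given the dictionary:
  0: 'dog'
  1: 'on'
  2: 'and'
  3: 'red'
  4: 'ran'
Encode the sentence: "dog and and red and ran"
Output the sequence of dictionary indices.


Look up each word in the dictionary:
  'dog' -> 0
  'and' -> 2
  'and' -> 2
  'red' -> 3
  'and' -> 2
  'ran' -> 4

Encoded: [0, 2, 2, 3, 2, 4]


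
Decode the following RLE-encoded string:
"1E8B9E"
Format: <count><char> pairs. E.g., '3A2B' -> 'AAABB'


Expanding each <count><char> pair:
  1E -> 'E'
  8B -> 'BBBBBBBB'
  9E -> 'EEEEEEEEE'

Decoded = EBBBBBBBBEEEEEEEEE


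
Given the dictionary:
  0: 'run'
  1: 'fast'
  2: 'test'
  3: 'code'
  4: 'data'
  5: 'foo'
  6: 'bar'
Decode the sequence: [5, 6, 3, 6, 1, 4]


Look up each index in the dictionary:
  5 -> 'foo'
  6 -> 'bar'
  3 -> 'code'
  6 -> 'bar'
  1 -> 'fast'
  4 -> 'data'

Decoded: "foo bar code bar fast data"


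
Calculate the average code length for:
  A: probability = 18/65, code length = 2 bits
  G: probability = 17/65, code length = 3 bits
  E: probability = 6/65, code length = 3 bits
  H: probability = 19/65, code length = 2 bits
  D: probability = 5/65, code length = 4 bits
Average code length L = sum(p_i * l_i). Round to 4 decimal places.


Weighted contributions p_i * l_i:
  A: (18/65) * 2 = 36/65
  G: (17/65) * 3 = 51/65
  E: (6/65) * 3 = 18/65
  H: (19/65) * 2 = 38/65
  D: (5/65) * 4 = 20/65
Sum = (36 + 51 + 18 + 38 + 20)/65 = 163/65

L = 163/65 = 2.5077 bits/symbol
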